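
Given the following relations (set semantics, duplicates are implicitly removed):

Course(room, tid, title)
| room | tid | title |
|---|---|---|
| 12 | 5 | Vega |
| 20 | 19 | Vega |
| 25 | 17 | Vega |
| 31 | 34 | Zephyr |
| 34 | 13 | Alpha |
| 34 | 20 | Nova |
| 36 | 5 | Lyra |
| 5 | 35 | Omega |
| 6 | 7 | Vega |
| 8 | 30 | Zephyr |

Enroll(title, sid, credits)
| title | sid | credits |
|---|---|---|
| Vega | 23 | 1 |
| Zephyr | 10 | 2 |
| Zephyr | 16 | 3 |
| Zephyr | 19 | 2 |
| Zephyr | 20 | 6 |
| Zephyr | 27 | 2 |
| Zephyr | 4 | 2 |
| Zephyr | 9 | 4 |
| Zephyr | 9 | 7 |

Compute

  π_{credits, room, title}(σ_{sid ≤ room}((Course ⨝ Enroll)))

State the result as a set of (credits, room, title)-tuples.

Course ⋈ Enroll (natural join on title): {(12, 5, Vega, 23, 1), (20, 19, Vega, 23, 1), (25, 17, Vega, 23, 1), (31, 34, Zephyr, 10, 2), (31, 34, Zephyr, 16, 3), (31, 34, Zephyr, 19, 2), (31, 34, Zephyr, 20, 6), (31, 34, Zephyr, 27, 2), (31, 34, Zephyr, 4, 2), (31, 34, Zephyr, 9, 4), (31, 34, Zephyr, 9, 7), (6, 7, Vega, 23, 1), (8, 30, Zephyr, 10, 2), (8, 30, Zephyr, 16, 3), (8, 30, Zephyr, 19, 2), (8, 30, Zephyr, 20, 6), (8, 30, Zephyr, 27, 2), (8, 30, Zephyr, 4, 2), (8, 30, Zephyr, 9, 4), (8, 30, Zephyr, 9, 7)}
σ[sid ≤ room]: keep tuples satisfying sid ≤ room → {(25, 17, Vega, 23, 1), (31, 34, Zephyr, 10, 2), (31, 34, Zephyr, 16, 3), (31, 34, Zephyr, 19, 2), (31, 34, Zephyr, 20, 6), (31, 34, Zephyr, 27, 2), (31, 34, Zephyr, 4, 2), (31, 34, Zephyr, 9, 4), (31, 34, Zephyr, 9, 7), (8, 30, Zephyr, 4, 2)}
Projecting to credits, room, title (3 duplicate(s) eliminated): {(1, 25, Vega), (2, 31, Zephyr), (2, 8, Zephyr), (3, 31, Zephyr), (4, 31, Zephyr), (6, 31, Zephyr), (7, 31, Zephyr)}

{(1, 25, Vega), (2, 31, Zephyr), (2, 8, Zephyr), (3, 31, Zephyr), (4, 31, Zephyr), (6, 31, Zephyr), (7, 31, Zephyr)}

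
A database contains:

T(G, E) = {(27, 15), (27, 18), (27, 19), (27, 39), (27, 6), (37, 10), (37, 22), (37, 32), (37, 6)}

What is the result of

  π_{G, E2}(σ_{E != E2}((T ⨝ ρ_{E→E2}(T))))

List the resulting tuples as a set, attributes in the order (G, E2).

{(27, 15), (27, 18), (27, 19), (27, 39), (27, 6), (37, 10), (37, 22), (37, 32), (37, 6)}

ρ[E→E2]: schema becomes (G, E2); tuples unchanged.
Natural join on G: {(27, 15, 15), (27, 15, 18), (27, 15, 19), (27, 15, 39), (27, 15, 6), (27, 18, 15), (27, 18, 18), (27, 18, 19), (27, 18, 39), (27, 18, 6), (27, 19, 15), (27, 19, 18), (27, 19, 19), (27, 19, 39), (27, 19, 6), (27, 39, 15), (27, 39, 18), (27, 39, 19), (27, 39, 39), (27, 39, 6), (27, 6, 15), (27, 6, 18), (27, 6, 19), (27, 6, 39), (27, 6, 6), (37, 10, 10), (37, 10, 22), (37, 10, 32), (37, 10, 6), (37, 22, 10), (37, 22, 22), (37, 22, 32), (37, 22, 6), (37, 32, 10), (37, 32, 22), (37, 32, 32), (37, 32, 6), (37, 6, 10), (37, 6, 22), (37, 6, 32), (37, 6, 6)}
Apply σ_{E != E2}; surviving tuples: {(27, 15, 18), (27, 15, 19), (27, 15, 39), (27, 15, 6), (27, 18, 15), (27, 18, 19), (27, 18, 39), (27, 18, 6), (27, 19, 15), (27, 19, 18), (27, 19, 39), (27, 19, 6), (27, 39, 15), (27, 39, 18), (27, 39, 19), (27, 39, 6), (27, 6, 15), (27, 6, 18), (27, 6, 19), (27, 6, 39), (37, 10, 22), (37, 10, 32), (37, 10, 6), (37, 22, 10), (37, 22, 32), (37, 22, 6), (37, 32, 10), (37, 32, 22), (37, 32, 6), (37, 6, 10), (37, 6, 22), (37, 6, 32)}
π[G, E2]: project onto (G, E2) (23 duplicate(s) eliminated) → {(27, 15), (27, 18), (27, 19), (27, 39), (27, 6), (37, 10), (37, 22), (37, 32), (37, 6)}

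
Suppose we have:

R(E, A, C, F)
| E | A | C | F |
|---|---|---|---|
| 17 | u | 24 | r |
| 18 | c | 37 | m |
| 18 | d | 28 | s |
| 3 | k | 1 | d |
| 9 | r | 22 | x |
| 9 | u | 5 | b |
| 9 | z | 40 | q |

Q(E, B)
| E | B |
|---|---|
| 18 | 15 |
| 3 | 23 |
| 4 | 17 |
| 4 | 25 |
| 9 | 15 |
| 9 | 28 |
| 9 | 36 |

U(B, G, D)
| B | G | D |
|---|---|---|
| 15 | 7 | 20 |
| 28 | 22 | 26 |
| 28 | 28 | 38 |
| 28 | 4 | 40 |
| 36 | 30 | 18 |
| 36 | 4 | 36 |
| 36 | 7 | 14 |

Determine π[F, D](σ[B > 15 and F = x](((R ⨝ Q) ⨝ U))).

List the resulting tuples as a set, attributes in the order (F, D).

{(x, 14), (x, 18), (x, 26), (x, 36), (x, 38), (x, 40)}

Joining R and Q on E yields {(18, c, 37, m, 15), (18, d, 28, s, 15), (3, k, 1, d, 23), (9, r, 22, x, 15), (9, r, 22, x, 28), (9, r, 22, x, 36), (9, u, 5, b, 15), (9, u, 5, b, 28), (9, u, 5, b, 36), (9, z, 40, q, 15), (9, z, 40, q, 28), (9, z, 40, q, 36)}.
Joining (R ⨝ Q) and U on B yields {(18, c, 37, m, 15, 7, 20), (18, d, 28, s, 15, 7, 20), (9, r, 22, x, 15, 7, 20), (9, r, 22, x, 28, 22, 26), (9, r, 22, x, 28, 28, 38), (9, r, 22, x, 28, 4, 40), (9, r, 22, x, 36, 30, 18), (9, r, 22, x, 36, 4, 36), (9, r, 22, x, 36, 7, 14), (9, u, 5, b, 15, 7, 20), (9, u, 5, b, 28, 22, 26), (9, u, 5, b, 28, 28, 38), (9, u, 5, b, 28, 4, 40), (9, u, 5, b, 36, 30, 18), (9, u, 5, b, 36, 4, 36), (9, u, 5, b, 36, 7, 14), (9, z, 40, q, 15, 7, 20), (9, z, 40, q, 28, 22, 26), (9, z, 40, q, 28, 28, 38), (9, z, 40, q, 28, 4, 40), (9, z, 40, q, 36, 30, 18), (9, z, 40, q, 36, 4, 36), (9, z, 40, q, 36, 7, 14)}.
σ[B > 15 and F = x]: keep tuples satisfying B > 15 and F = x → {(9, r, 22, x, 28, 22, 26), (9, r, 22, x, 28, 28, 38), (9, r, 22, x, 28, 4, 40), (9, r, 22, x, 36, 30, 18), (9, r, 22, x, 36, 4, 36), (9, r, 22, x, 36, 7, 14)}
Projecting to F, D: {(x, 14), (x, 18), (x, 26), (x, 36), (x, 38), (x, 40)}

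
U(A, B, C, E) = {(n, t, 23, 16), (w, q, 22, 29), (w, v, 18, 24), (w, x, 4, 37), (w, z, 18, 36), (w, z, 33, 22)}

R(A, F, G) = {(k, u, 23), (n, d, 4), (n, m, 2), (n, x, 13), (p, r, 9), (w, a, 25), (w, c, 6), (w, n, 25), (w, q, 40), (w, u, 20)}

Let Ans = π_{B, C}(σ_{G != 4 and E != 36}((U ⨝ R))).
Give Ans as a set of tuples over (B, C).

{(q, 22), (t, 23), (v, 18), (x, 4), (z, 33)}

Joining U and R on A yields {(n, t, 23, 16, d, 4), (n, t, 23, 16, m, 2), (n, t, 23, 16, x, 13), (w, q, 22, 29, a, 25), (w, q, 22, 29, c, 6), (w, q, 22, 29, n, 25), (w, q, 22, 29, q, 40), (w, q, 22, 29, u, 20), (w, v, 18, 24, a, 25), (w, v, 18, 24, c, 6), (w, v, 18, 24, n, 25), (w, v, 18, 24, q, 40), (w, v, 18, 24, u, 20), (w, x, 4, 37, a, 25), (w, x, 4, 37, c, 6), (w, x, 4, 37, n, 25), (w, x, 4, 37, q, 40), (w, x, 4, 37, u, 20), (w, z, 18, 36, a, 25), (w, z, 18, 36, c, 6), (w, z, 18, 36, n, 25), (w, z, 18, 36, q, 40), (w, z, 18, 36, u, 20), (w, z, 33, 22, a, 25), (w, z, 33, 22, c, 6), (w, z, 33, 22, n, 25), (w, z, 33, 22, q, 40), (w, z, 33, 22, u, 20)}.
Filtering on G != 4 and E != 36 leaves {(n, t, 23, 16, m, 2), (n, t, 23, 16, x, 13), (w, q, 22, 29, a, 25), (w, q, 22, 29, c, 6), (w, q, 22, 29, n, 25), (w, q, 22, 29, q, 40), (w, q, 22, 29, u, 20), (w, v, 18, 24, a, 25), (w, v, 18, 24, c, 6), (w, v, 18, 24, n, 25), (w, v, 18, 24, q, 40), (w, v, 18, 24, u, 20), (w, x, 4, 37, a, 25), (w, x, 4, 37, c, 6), (w, x, 4, 37, n, 25), (w, x, 4, 37, q, 40), (w, x, 4, 37, u, 20), (w, z, 33, 22, a, 25), (w, z, 33, 22, c, 6), (w, z, 33, 22, n, 25), (w, z, 33, 22, q, 40), (w, z, 33, 22, u, 20)}.
Projecting to B, C (17 duplicate(s) eliminated): {(q, 22), (t, 23), (v, 18), (x, 4), (z, 33)}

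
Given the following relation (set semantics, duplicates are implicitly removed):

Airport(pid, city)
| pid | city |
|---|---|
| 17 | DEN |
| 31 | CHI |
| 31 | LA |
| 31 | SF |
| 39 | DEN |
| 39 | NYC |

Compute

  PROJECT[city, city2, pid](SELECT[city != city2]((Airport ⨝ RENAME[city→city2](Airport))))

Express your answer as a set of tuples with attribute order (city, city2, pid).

ρ[city→city2]: schema becomes (pid, city2); tuples unchanged.
Joining Airport and RENAME[city→city2](Airport) on pid yields {(17, DEN, DEN), (31, CHI, CHI), (31, CHI, LA), (31, CHI, SF), (31, LA, CHI), (31, LA, LA), (31, LA, SF), (31, SF, CHI), (31, SF, LA), (31, SF, SF), (39, DEN, DEN), (39, DEN, NYC), (39, NYC, DEN), (39, NYC, NYC)}.
Filtering on city != city2 leaves {(31, CHI, LA), (31, CHI, SF), (31, LA, CHI), (31, LA, SF), (31, SF, CHI), (31, SF, LA), (39, DEN, NYC), (39, NYC, DEN)}.
π[city, city2, pid]: project onto (city, city2, pid) → {(CHI, LA, 31), (CHI, SF, 31), (DEN, NYC, 39), (LA, CHI, 31), (LA, SF, 31), (NYC, DEN, 39), (SF, CHI, 31), (SF, LA, 31)}

{(CHI, LA, 31), (CHI, SF, 31), (DEN, NYC, 39), (LA, CHI, 31), (LA, SF, 31), (NYC, DEN, 39), (SF, CHI, 31), (SF, LA, 31)}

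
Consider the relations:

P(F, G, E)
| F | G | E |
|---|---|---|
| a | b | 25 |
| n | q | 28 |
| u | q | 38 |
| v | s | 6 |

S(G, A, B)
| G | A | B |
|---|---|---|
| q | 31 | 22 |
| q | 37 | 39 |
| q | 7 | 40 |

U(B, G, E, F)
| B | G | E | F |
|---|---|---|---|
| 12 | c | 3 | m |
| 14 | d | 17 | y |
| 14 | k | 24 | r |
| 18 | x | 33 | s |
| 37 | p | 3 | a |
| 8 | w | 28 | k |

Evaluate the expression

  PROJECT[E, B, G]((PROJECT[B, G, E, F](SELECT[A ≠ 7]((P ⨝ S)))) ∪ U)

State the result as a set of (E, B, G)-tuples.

{(17, 14, d), (24, 14, k), (28, 22, q), (28, 39, q), (28, 8, w), (3, 12, c), (3, 37, p), (33, 18, x), (38, 22, q), (38, 39, q)}

P ⋈ S (natural join on G): {(n, q, 28, 31, 22), (n, q, 28, 37, 39), (n, q, 28, 7, 40), (u, q, 38, 31, 22), (u, q, 38, 37, 39), (u, q, 38, 7, 40)}
Apply σ_{A ≠ 7}; surviving tuples: {(n, q, 28, 31, 22), (n, q, 28, 37, 39), (u, q, 38, 31, 22), (u, q, 38, 37, 39)}
π[B, G, E, F]: project onto (B, G, E, F) → {(22, q, 28, n), (22, q, 38, u), (39, q, 28, n), (39, q, 38, u)}
Union: {(22, q, 28, n), (22, q, 38, u), (39, q, 28, n), (39, q, 38, u)} with {(12, c, 3, m), (14, d, 17, y), (14, k, 24, r), (18, x, 33, s), (37, p, 3, a), (8, w, 28, k)} → {(12, c, 3, m), (14, d, 17, y), (14, k, 24, r), (18, x, 33, s), (22, q, 28, n), (22, q, 38, u), (37, p, 3, a), (39, q, 28, n), (39, q, 38, u), (8, w, 28, k)}
π[E, B, G]: project onto (E, B, G) → {(17, 14, d), (24, 14, k), (28, 22, q), (28, 39, q), (28, 8, w), (3, 12, c), (3, 37, p), (33, 18, x), (38, 22, q), (38, 39, q)}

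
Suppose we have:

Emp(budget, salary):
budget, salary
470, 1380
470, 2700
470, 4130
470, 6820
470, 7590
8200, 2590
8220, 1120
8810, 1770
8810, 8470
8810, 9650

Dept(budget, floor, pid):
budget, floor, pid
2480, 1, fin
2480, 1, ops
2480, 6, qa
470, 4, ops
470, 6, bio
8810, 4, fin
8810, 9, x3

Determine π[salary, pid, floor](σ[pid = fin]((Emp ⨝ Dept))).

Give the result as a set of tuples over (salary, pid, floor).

{(1770, fin, 4), (8470, fin, 4), (9650, fin, 4)}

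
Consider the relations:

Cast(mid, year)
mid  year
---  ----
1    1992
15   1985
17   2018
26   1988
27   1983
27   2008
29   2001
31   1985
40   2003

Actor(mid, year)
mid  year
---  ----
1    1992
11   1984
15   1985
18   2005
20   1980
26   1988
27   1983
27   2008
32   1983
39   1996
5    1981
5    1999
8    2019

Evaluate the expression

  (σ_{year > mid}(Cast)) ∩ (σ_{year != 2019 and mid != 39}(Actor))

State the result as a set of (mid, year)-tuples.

Apply σ_{year > mid}; surviving tuples: {(1, 1992), (15, 1985), (17, 2018), (26, 1988), (27, 1983), (27, 2008), (29, 2001), (31, 1985), (40, 2003)}
Apply σ_{year != 2019 and mid != 39}; surviving tuples: {(1, 1992), (11, 1984), (15, 1985), (18, 2005), (20, 1980), (26, 1988), (27, 1983), (27, 2008), (32, 1983), (5, 1981), (5, 1999)}
Set intersection of the two operands is {(1, 1992), (15, 1985), (26, 1988), (27, 1983), (27, 2008)}.

{(1, 1992), (15, 1985), (26, 1988), (27, 1983), (27, 2008)}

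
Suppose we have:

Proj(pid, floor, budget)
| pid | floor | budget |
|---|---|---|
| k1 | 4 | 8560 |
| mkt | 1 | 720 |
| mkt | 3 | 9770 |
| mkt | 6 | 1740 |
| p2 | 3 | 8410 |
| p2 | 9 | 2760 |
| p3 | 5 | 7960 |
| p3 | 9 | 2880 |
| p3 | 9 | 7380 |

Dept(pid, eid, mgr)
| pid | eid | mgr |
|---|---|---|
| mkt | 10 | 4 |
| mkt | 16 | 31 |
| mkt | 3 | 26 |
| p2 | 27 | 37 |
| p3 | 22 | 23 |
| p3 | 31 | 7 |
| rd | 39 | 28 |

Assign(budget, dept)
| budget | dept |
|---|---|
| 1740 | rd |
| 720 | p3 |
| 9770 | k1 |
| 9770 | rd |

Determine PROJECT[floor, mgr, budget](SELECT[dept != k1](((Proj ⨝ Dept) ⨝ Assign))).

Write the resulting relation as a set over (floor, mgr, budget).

{(1, 26, 720), (1, 31, 720), (1, 4, 720), (3, 26, 9770), (3, 31, 9770), (3, 4, 9770), (6, 26, 1740), (6, 31, 1740), (6, 4, 1740)}

Proj ⋈ Dept (natural join on pid): {(mkt, 1, 720, 10, 4), (mkt, 1, 720, 16, 31), (mkt, 1, 720, 3, 26), (mkt, 3, 9770, 10, 4), (mkt, 3, 9770, 16, 31), (mkt, 3, 9770, 3, 26), (mkt, 6, 1740, 10, 4), (mkt, 6, 1740, 16, 31), (mkt, 6, 1740, 3, 26), (p2, 3, 8410, 27, 37), (p2, 9, 2760, 27, 37), (p3, 5, 7960, 22, 23), (p3, 5, 7960, 31, 7), (p3, 9, 2880, 22, 23), (p3, 9, 2880, 31, 7), (p3, 9, 7380, 22, 23), (p3, 9, 7380, 31, 7)}
(Proj ⨝ Dept) ⋈ Assign (natural join on budget): {(mkt, 1, 720, 10, 4, p3), (mkt, 1, 720, 16, 31, p3), (mkt, 1, 720, 3, 26, p3), (mkt, 3, 9770, 10, 4, k1), (mkt, 3, 9770, 10, 4, rd), (mkt, 3, 9770, 16, 31, k1), (mkt, 3, 9770, 16, 31, rd), (mkt, 3, 9770, 3, 26, k1), (mkt, 3, 9770, 3, 26, rd), (mkt, 6, 1740, 10, 4, rd), (mkt, 6, 1740, 16, 31, rd), (mkt, 6, 1740, 3, 26, rd)}
Apply σ_{dept != k1}; surviving tuples: {(mkt, 1, 720, 10, 4, p3), (mkt, 1, 720, 16, 31, p3), (mkt, 1, 720, 3, 26, p3), (mkt, 3, 9770, 10, 4, rd), (mkt, 3, 9770, 16, 31, rd), (mkt, 3, 9770, 3, 26, rd), (mkt, 6, 1740, 10, 4, rd), (mkt, 6, 1740, 16, 31, rd), (mkt, 6, 1740, 3, 26, rd)}
π[floor, mgr, budget]: project onto (floor, mgr, budget) → {(1, 26, 720), (1, 31, 720), (1, 4, 720), (3, 26, 9770), (3, 31, 9770), (3, 4, 9770), (6, 26, 1740), (6, 31, 1740), (6, 4, 1740)}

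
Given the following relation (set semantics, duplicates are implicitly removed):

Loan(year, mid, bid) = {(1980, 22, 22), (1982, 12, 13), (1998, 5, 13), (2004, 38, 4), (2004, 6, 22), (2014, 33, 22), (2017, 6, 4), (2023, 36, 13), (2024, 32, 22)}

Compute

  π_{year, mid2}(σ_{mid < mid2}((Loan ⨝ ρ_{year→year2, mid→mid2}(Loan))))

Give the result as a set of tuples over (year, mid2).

{(1980, 32), (1980, 33), (1982, 36), (1998, 12), (1998, 36), (2004, 22), (2004, 32), (2004, 33), (2017, 38), (2024, 33)}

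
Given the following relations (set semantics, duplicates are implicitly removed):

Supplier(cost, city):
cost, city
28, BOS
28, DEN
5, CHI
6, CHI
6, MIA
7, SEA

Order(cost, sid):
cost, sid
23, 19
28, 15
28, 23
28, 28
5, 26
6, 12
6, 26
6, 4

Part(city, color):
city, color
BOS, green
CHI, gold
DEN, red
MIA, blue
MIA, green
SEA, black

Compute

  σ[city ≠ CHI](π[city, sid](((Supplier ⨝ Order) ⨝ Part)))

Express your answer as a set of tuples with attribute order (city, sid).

Supplier ⋈ Order (natural join on cost): {(28, BOS, 15), (28, BOS, 23), (28, BOS, 28), (28, DEN, 15), (28, DEN, 23), (28, DEN, 28), (5, CHI, 26), (6, CHI, 12), (6, CHI, 26), (6, CHI, 4), (6, MIA, 12), (6, MIA, 26), (6, MIA, 4)}
(Supplier ⨝ Order) ⋈ Part (natural join on city): {(28, BOS, 15, green), (28, BOS, 23, green), (28, BOS, 28, green), (28, DEN, 15, red), (28, DEN, 23, red), (28, DEN, 28, red), (5, CHI, 26, gold), (6, CHI, 12, gold), (6, CHI, 26, gold), (6, CHI, 4, gold), (6, MIA, 12, blue), (6, MIA, 12, green), (6, MIA, 26, blue), (6, MIA, 26, green), (6, MIA, 4, blue), (6, MIA, 4, green)}
Projecting to city, sid (4 duplicate(s) eliminated): {(BOS, 15), (BOS, 23), (BOS, 28), (CHI, 12), (CHI, 26), (CHI, 4), (DEN, 15), (DEN, 23), (DEN, 28), (MIA, 12), (MIA, 26), (MIA, 4)}
Apply σ_{city ≠ CHI}; surviving tuples: {(BOS, 15), (BOS, 23), (BOS, 28), (DEN, 15), (DEN, 23), (DEN, 28), (MIA, 12), (MIA, 26), (MIA, 4)}

{(BOS, 15), (BOS, 23), (BOS, 28), (DEN, 15), (DEN, 23), (DEN, 28), (MIA, 12), (MIA, 26), (MIA, 4)}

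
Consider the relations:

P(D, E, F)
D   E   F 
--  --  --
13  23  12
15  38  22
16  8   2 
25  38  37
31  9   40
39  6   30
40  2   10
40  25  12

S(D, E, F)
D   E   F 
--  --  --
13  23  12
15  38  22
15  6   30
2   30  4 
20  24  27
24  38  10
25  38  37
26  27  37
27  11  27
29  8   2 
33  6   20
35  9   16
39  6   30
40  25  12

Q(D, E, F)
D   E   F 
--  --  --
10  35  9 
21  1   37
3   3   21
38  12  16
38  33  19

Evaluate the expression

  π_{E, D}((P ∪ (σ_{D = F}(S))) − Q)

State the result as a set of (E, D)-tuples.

σ[D = F]: keep tuples satisfying D = F → {(27, 11, 27)}
Union: {(13, 23, 12), (15, 38, 22), (16, 8, 2), (25, 38, 37), (31, 9, 40), (39, 6, 30), (40, 2, 10), (40, 25, 12)} with {(27, 11, 27)} → {(13, 23, 12), (15, 38, 22), (16, 8, 2), (25, 38, 37), (27, 11, 27), (31, 9, 40), (39, 6, 30), (40, 2, 10), (40, 25, 12)}
Difference: {(13, 23, 12), (15, 38, 22), (16, 8, 2), (25, 38, 37), (27, 11, 27), (31, 9, 40), (39, 6, 30), (40, 2, 10), (40, 25, 12)} with {(10, 35, 9), (21, 1, 37), (3, 3, 21), (38, 12, 16), (38, 33, 19)} → {(13, 23, 12), (15, 38, 22), (16, 8, 2), (25, 38, 37), (27, 11, 27), (31, 9, 40), (39, 6, 30), (40, 2, 10), (40, 25, 12)}
π_{E, D} gives {(11, 27), (2, 40), (23, 13), (25, 40), (38, 15), (38, 25), (6, 39), (8, 16), (9, 31)}.

{(11, 27), (2, 40), (23, 13), (25, 40), (38, 15), (38, 25), (6, 39), (8, 16), (9, 31)}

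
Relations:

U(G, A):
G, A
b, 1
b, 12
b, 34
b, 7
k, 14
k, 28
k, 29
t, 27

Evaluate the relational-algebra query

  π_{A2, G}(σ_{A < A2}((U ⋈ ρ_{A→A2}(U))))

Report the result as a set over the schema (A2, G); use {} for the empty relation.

{(12, b), (28, k), (29, k), (34, b), (7, b)}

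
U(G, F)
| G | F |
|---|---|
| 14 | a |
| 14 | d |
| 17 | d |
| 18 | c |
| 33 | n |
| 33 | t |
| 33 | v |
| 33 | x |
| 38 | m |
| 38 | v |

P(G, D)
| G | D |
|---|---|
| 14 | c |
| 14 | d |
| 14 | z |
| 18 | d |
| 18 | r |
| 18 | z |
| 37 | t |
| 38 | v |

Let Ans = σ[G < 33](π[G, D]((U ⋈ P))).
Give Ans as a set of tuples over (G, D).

{(14, c), (14, d), (14, z), (18, d), (18, r), (18, z)}

U ⋈ P (natural join on G): {(14, a, c), (14, a, d), (14, a, z), (14, d, c), (14, d, d), (14, d, z), (18, c, d), (18, c, r), (18, c, z), (38, m, v), (38, v, v)}
Projecting to G, D (4 duplicate(s) eliminated): {(14, c), (14, d), (14, z), (18, d), (18, r), (18, z), (38, v)}
Apply σ_{G < 33}; surviving tuples: {(14, c), (14, d), (14, z), (18, d), (18, r), (18, z)}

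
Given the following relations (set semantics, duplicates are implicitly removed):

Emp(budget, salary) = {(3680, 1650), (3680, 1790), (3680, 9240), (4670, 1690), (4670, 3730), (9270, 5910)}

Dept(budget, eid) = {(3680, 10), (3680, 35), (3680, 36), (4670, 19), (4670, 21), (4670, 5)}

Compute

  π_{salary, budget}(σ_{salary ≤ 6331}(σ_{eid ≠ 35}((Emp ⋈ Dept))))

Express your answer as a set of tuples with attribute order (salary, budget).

Emp ⋈ Dept (natural join on budget): {(3680, 1650, 10), (3680, 1650, 35), (3680, 1650, 36), (3680, 1790, 10), (3680, 1790, 35), (3680, 1790, 36), (3680, 9240, 10), (3680, 9240, 35), (3680, 9240, 36), (4670, 1690, 19), (4670, 1690, 21), (4670, 1690, 5), (4670, 3730, 19), (4670, 3730, 21), (4670, 3730, 5)}
σ[eid ≠ 35]: keep tuples satisfying eid ≠ 35 → {(3680, 1650, 10), (3680, 1650, 36), (3680, 1790, 10), (3680, 1790, 36), (3680, 9240, 10), (3680, 9240, 36), (4670, 1690, 19), (4670, 1690, 21), (4670, 1690, 5), (4670, 3730, 19), (4670, 3730, 21), (4670, 3730, 5)}
σ[salary ≤ 6331]: keep tuples satisfying salary ≤ 6331 → {(3680, 1650, 10), (3680, 1650, 36), (3680, 1790, 10), (3680, 1790, 36), (4670, 1690, 19), (4670, 1690, 21), (4670, 1690, 5), (4670, 3730, 19), (4670, 3730, 21), (4670, 3730, 5)}
π_{salary, budget} gives {(1650, 3680), (1690, 4670), (1790, 3680), (3730, 4670)} (6 duplicate(s) eliminated).

{(1650, 3680), (1690, 4670), (1790, 3680), (3730, 4670)}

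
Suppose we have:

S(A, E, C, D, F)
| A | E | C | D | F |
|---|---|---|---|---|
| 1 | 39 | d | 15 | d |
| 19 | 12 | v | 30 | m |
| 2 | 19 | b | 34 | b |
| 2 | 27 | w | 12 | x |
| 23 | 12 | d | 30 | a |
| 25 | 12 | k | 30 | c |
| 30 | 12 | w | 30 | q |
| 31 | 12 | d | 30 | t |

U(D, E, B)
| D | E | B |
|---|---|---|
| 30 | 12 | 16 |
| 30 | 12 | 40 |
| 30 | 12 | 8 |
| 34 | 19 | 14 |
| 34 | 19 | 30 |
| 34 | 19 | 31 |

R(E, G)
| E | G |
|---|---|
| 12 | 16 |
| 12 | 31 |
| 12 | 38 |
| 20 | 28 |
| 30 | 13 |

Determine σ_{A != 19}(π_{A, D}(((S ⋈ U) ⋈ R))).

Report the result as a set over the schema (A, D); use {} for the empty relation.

{(23, 30), (25, 30), (30, 30), (31, 30)}

S ⋈ U (natural join on E, D): {(19, 12, v, 30, m, 16), (19, 12, v, 30, m, 40), (19, 12, v, 30, m, 8), (2, 19, b, 34, b, 14), (2, 19, b, 34, b, 30), (2, 19, b, 34, b, 31), (23, 12, d, 30, a, 16), (23, 12, d, 30, a, 40), (23, 12, d, 30, a, 8), (25, 12, k, 30, c, 16), (25, 12, k, 30, c, 40), (25, 12, k, 30, c, 8), (30, 12, w, 30, q, 16), (30, 12, w, 30, q, 40), (30, 12, w, 30, q, 8), (31, 12, d, 30, t, 16), (31, 12, d, 30, t, 40), (31, 12, d, 30, t, 8)}
(S ⋈ U) ⋈ R (natural join on E): {(19, 12, v, 30, m, 16, 16), (19, 12, v, 30, m, 16, 31), (19, 12, v, 30, m, 16, 38), (19, 12, v, 30, m, 40, 16), (19, 12, v, 30, m, 40, 31), (19, 12, v, 30, m, 40, 38), (19, 12, v, 30, m, 8, 16), (19, 12, v, 30, m, 8, 31), (19, 12, v, 30, m, 8, 38), (23, 12, d, 30, a, 16, 16), (23, 12, d, 30, a, 16, 31), (23, 12, d, 30, a, 16, 38), (23, 12, d, 30, a, 40, 16), (23, 12, d, 30, a, 40, 31), (23, 12, d, 30, a, 40, 38), (23, 12, d, 30, a, 8, 16), (23, 12, d, 30, a, 8, 31), (23, 12, d, 30, a, 8, 38), (25, 12, k, 30, c, 16, 16), (25, 12, k, 30, c, 16, 31), (25, 12, k, 30, c, 16, 38), (25, 12, k, 30, c, 40, 16), (25, 12, k, 30, c, 40, 31), (25, 12, k, 30, c, 40, 38), (25, 12, k, 30, c, 8, 16), (25, 12, k, 30, c, 8, 31), (25, 12, k, 30, c, 8, 38), (30, 12, w, 30, q, 16, 16), (30, 12, w, 30, q, 16, 31), (30, 12, w, 30, q, 16, 38), (30, 12, w, 30, q, 40, 16), (30, 12, w, 30, q, 40, 31), (30, 12, w, 30, q, 40, 38), (30, 12, w, 30, q, 8, 16), (30, 12, w, 30, q, 8, 31), (30, 12, w, 30, q, 8, 38), (31, 12, d, 30, t, 16, 16), (31, 12, d, 30, t, 16, 31), (31, 12, d, 30, t, 16, 38), (31, 12, d, 30, t, 40, 16), (31, 12, d, 30, t, 40, 31), (31, 12, d, 30, t, 40, 38), (31, 12, d, 30, t, 8, 16), (31, 12, d, 30, t, 8, 31), (31, 12, d, 30, t, 8, 38)}
Keep only column(s) A, D (40 duplicate(s) eliminated): {(19, 30), (23, 30), (25, 30), (30, 30), (31, 30)}
Selection A != 19: {(23, 30), (25, 30), (30, 30), (31, 30)}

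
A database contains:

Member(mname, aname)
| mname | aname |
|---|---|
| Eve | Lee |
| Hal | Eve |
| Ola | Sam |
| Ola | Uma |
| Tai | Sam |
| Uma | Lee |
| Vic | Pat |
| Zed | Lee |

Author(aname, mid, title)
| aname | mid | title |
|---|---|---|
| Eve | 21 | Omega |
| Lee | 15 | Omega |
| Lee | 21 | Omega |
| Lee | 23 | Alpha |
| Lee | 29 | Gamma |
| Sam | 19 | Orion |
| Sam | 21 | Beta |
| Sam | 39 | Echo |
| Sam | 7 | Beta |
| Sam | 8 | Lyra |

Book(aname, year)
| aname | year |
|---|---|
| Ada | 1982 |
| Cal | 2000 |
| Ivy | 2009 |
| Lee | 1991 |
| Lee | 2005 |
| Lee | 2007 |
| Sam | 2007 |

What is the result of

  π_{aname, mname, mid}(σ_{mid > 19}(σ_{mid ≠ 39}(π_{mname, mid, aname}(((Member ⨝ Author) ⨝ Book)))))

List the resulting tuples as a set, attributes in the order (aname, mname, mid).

{(Lee, Eve, 21), (Lee, Eve, 23), (Lee, Eve, 29), (Lee, Uma, 21), (Lee, Uma, 23), (Lee, Uma, 29), (Lee, Zed, 21), (Lee, Zed, 23), (Lee, Zed, 29), (Sam, Ola, 21), (Sam, Tai, 21)}

Joining Member and Author on aname yields {(Eve, Lee, 15, Omega), (Eve, Lee, 21, Omega), (Eve, Lee, 23, Alpha), (Eve, Lee, 29, Gamma), (Hal, Eve, 21, Omega), (Ola, Sam, 19, Orion), (Ola, Sam, 21, Beta), (Ola, Sam, 39, Echo), (Ola, Sam, 7, Beta), (Ola, Sam, 8, Lyra), (Tai, Sam, 19, Orion), (Tai, Sam, 21, Beta), (Tai, Sam, 39, Echo), (Tai, Sam, 7, Beta), (Tai, Sam, 8, Lyra), (Uma, Lee, 15, Omega), (Uma, Lee, 21, Omega), (Uma, Lee, 23, Alpha), (Uma, Lee, 29, Gamma), (Zed, Lee, 15, Omega), (Zed, Lee, 21, Omega), (Zed, Lee, 23, Alpha), (Zed, Lee, 29, Gamma)}.
Joining (Member ⨝ Author) and Book on aname yields {(Eve, Lee, 15, Omega, 1991), (Eve, Lee, 15, Omega, 2005), (Eve, Lee, 15, Omega, 2007), (Eve, Lee, 21, Omega, 1991), (Eve, Lee, 21, Omega, 2005), (Eve, Lee, 21, Omega, 2007), (Eve, Lee, 23, Alpha, 1991), (Eve, Lee, 23, Alpha, 2005), (Eve, Lee, 23, Alpha, 2007), (Eve, Lee, 29, Gamma, 1991), (Eve, Lee, 29, Gamma, 2005), (Eve, Lee, 29, Gamma, 2007), (Ola, Sam, 19, Orion, 2007), (Ola, Sam, 21, Beta, 2007), (Ola, Sam, 39, Echo, 2007), (Ola, Sam, 7, Beta, 2007), (Ola, Sam, 8, Lyra, 2007), (Tai, Sam, 19, Orion, 2007), (Tai, Sam, 21, Beta, 2007), (Tai, Sam, 39, Echo, 2007), (Tai, Sam, 7, Beta, 2007), (Tai, Sam, 8, Lyra, 2007), (Uma, Lee, 15, Omega, 1991), (Uma, Lee, 15, Omega, 2005), (Uma, Lee, 15, Omega, 2007), (Uma, Lee, 21, Omega, 1991), (Uma, Lee, 21, Omega, 2005), (Uma, Lee, 21, Omega, 2007), (Uma, Lee, 23, Alpha, 1991), (Uma, Lee, 23, Alpha, 2005), (Uma, Lee, 23, Alpha, 2007), (Uma, Lee, 29, Gamma, 1991), (Uma, Lee, 29, Gamma, 2005), (Uma, Lee, 29, Gamma, 2007), (Zed, Lee, 15, Omega, 1991), (Zed, Lee, 15, Omega, 2005), (Zed, Lee, 15, Omega, 2007), (Zed, Lee, 21, Omega, 1991), (Zed, Lee, 21, Omega, 2005), (Zed, Lee, 21, Omega, 2007), (Zed, Lee, 23, Alpha, 1991), (Zed, Lee, 23, Alpha, 2005), (Zed, Lee, 23, Alpha, 2007), (Zed, Lee, 29, Gamma, 1991), (Zed, Lee, 29, Gamma, 2005), (Zed, Lee, 29, Gamma, 2007)}.
π_{mname, mid, aname} gives {(Eve, 15, Lee), (Eve, 21, Lee), (Eve, 23, Lee), (Eve, 29, Lee), (Ola, 19, Sam), (Ola, 21, Sam), (Ola, 39, Sam), (Ola, 7, Sam), (Ola, 8, Sam), (Tai, 19, Sam), (Tai, 21, Sam), (Tai, 39, Sam), (Tai, 7, Sam), (Tai, 8, Sam), (Uma, 15, Lee), (Uma, 21, Lee), (Uma, 23, Lee), (Uma, 29, Lee), (Zed, 15, Lee), (Zed, 21, Lee), (Zed, 23, Lee), (Zed, 29, Lee)} (24 duplicate(s) eliminated).
Apply σ_{mid ≠ 39}; surviving tuples: {(Eve, 15, Lee), (Eve, 21, Lee), (Eve, 23, Lee), (Eve, 29, Lee), (Ola, 19, Sam), (Ola, 21, Sam), (Ola, 7, Sam), (Ola, 8, Sam), (Tai, 19, Sam), (Tai, 21, Sam), (Tai, 7, Sam), (Tai, 8, Sam), (Uma, 15, Lee), (Uma, 21, Lee), (Uma, 23, Lee), (Uma, 29, Lee), (Zed, 15, Lee), (Zed, 21, Lee), (Zed, 23, Lee), (Zed, 29, Lee)}
Apply σ_{mid > 19}; surviving tuples: {(Eve, 21, Lee), (Eve, 23, Lee), (Eve, 29, Lee), (Ola, 21, Sam), (Tai, 21, Sam), (Uma, 21, Lee), (Uma, 23, Lee), (Uma, 29, Lee), (Zed, 21, Lee), (Zed, 23, Lee), (Zed, 29, Lee)}
π_{aname, mname, mid} gives {(Lee, Eve, 21), (Lee, Eve, 23), (Lee, Eve, 29), (Lee, Uma, 21), (Lee, Uma, 23), (Lee, Uma, 29), (Lee, Zed, 21), (Lee, Zed, 23), (Lee, Zed, 29), (Sam, Ola, 21), (Sam, Tai, 21)}.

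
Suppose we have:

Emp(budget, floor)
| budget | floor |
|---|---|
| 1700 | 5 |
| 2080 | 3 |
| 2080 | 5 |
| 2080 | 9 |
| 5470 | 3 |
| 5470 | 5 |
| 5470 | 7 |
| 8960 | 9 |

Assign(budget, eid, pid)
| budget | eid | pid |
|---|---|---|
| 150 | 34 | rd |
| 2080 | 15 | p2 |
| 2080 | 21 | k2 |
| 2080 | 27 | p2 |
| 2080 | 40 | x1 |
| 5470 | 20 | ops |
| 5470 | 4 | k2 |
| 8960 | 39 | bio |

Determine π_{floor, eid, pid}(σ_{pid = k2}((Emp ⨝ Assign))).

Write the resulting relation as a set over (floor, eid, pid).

{(3, 21, k2), (3, 4, k2), (5, 21, k2), (5, 4, k2), (7, 4, k2), (9, 21, k2)}

Emp ⋈ Assign (natural join on budget): {(2080, 3, 15, p2), (2080, 3, 21, k2), (2080, 3, 27, p2), (2080, 3, 40, x1), (2080, 5, 15, p2), (2080, 5, 21, k2), (2080, 5, 27, p2), (2080, 5, 40, x1), (2080, 9, 15, p2), (2080, 9, 21, k2), (2080, 9, 27, p2), (2080, 9, 40, x1), (5470, 3, 20, ops), (5470, 3, 4, k2), (5470, 5, 20, ops), (5470, 5, 4, k2), (5470, 7, 20, ops), (5470, 7, 4, k2), (8960, 9, 39, bio)}
Filtering on pid = k2 leaves {(2080, 3, 21, k2), (2080, 5, 21, k2), (2080, 9, 21, k2), (5470, 3, 4, k2), (5470, 5, 4, k2), (5470, 7, 4, k2)}.
π[floor, eid, pid]: project onto (floor, eid, pid) → {(3, 21, k2), (3, 4, k2), (5, 21, k2), (5, 4, k2), (7, 4, k2), (9, 21, k2)}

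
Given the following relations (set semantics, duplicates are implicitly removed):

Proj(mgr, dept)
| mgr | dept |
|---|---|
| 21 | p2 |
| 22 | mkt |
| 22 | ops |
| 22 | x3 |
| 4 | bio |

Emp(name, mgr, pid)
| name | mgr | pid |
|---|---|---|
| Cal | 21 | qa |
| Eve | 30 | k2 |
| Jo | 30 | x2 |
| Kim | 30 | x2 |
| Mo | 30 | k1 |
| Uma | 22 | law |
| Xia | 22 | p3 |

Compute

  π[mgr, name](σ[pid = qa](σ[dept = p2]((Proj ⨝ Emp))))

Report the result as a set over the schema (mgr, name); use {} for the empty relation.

{(21, Cal)}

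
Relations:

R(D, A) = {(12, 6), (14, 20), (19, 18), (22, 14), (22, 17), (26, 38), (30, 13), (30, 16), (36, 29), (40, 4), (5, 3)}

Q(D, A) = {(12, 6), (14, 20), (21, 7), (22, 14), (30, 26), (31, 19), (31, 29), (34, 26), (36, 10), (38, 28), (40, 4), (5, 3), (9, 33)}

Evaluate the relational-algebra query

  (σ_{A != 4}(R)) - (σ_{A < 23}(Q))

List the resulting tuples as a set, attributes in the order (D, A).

{(19, 18), (22, 17), (26, 38), (30, 13), (30, 16), (36, 29)}

Filtering on A != 4 leaves {(12, 6), (14, 20), (19, 18), (22, 14), (22, 17), (26, 38), (30, 13), (30, 16), (36, 29), (5, 3)}.
Filtering on A < 23 leaves {(12, 6), (14, 20), (21, 7), (22, 14), (31, 19), (36, 10), (40, 4), (5, 3)}.
Difference: {(12, 6), (14, 20), (19, 18), (22, 14), (22, 17), (26, 38), (30, 13), (30, 16), (36, 29), (5, 3)} with {(12, 6), (14, 20), (21, 7), (22, 14), (31, 19), (36, 10), (40, 4), (5, 3)} → {(19, 18), (22, 17), (26, 38), (30, 13), (30, 16), (36, 29)}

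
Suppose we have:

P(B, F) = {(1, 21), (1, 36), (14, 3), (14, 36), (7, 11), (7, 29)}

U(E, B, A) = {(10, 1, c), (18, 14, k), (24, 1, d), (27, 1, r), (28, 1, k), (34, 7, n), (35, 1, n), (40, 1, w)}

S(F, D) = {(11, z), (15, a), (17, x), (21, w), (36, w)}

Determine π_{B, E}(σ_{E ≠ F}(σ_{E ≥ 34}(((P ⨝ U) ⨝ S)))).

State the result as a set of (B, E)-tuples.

{(1, 35), (1, 40), (7, 34)}

Joining P and U on B yields {(1, 21, 10, c), (1, 21, 24, d), (1, 21, 27, r), (1, 21, 28, k), (1, 21, 35, n), (1, 21, 40, w), (1, 36, 10, c), (1, 36, 24, d), (1, 36, 27, r), (1, 36, 28, k), (1, 36, 35, n), (1, 36, 40, w), (14, 3, 18, k), (14, 36, 18, k), (7, 11, 34, n), (7, 29, 34, n)}.
Joining (P ⨝ U) and S on F yields {(1, 21, 10, c, w), (1, 21, 24, d, w), (1, 21, 27, r, w), (1, 21, 28, k, w), (1, 21, 35, n, w), (1, 21, 40, w, w), (1, 36, 10, c, w), (1, 36, 24, d, w), (1, 36, 27, r, w), (1, 36, 28, k, w), (1, 36, 35, n, w), (1, 36, 40, w, w), (14, 36, 18, k, w), (7, 11, 34, n, z)}.
Apply σ_{E ≥ 34}; surviving tuples: {(1, 21, 35, n, w), (1, 21, 40, w, w), (1, 36, 35, n, w), (1, 36, 40, w, w), (7, 11, 34, n, z)}
Apply σ_{E ≠ F}; surviving tuples: {(1, 21, 35, n, w), (1, 21, 40, w, w), (1, 36, 35, n, w), (1, 36, 40, w, w), (7, 11, 34, n, z)}
Keep only column(s) B, E (2 duplicate(s) eliminated): {(1, 35), (1, 40), (7, 34)}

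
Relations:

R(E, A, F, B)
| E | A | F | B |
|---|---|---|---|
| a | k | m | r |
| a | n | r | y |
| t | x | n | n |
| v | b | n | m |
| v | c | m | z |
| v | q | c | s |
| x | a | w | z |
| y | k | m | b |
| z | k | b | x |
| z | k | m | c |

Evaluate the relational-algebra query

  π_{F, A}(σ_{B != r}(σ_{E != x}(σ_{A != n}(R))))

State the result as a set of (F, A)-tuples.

{(b, k), (c, q), (m, c), (m, k), (n, b), (n, x)}

Filtering on A != n leaves {(a, k, m, r), (t, x, n, n), (v, b, n, m), (v, c, m, z), (v, q, c, s), (x, a, w, z), (y, k, m, b), (z, k, b, x), (z, k, m, c)}.
Filtering on E != x leaves {(a, k, m, r), (t, x, n, n), (v, b, n, m), (v, c, m, z), (v, q, c, s), (y, k, m, b), (z, k, b, x), (z, k, m, c)}.
Filtering on B != r leaves {(t, x, n, n), (v, b, n, m), (v, c, m, z), (v, q, c, s), (y, k, m, b), (z, k, b, x), (z, k, m, c)}.
π_{F, A} gives {(b, k), (c, q), (m, c), (m, k), (n, b), (n, x)} (1 duplicate(s) eliminated).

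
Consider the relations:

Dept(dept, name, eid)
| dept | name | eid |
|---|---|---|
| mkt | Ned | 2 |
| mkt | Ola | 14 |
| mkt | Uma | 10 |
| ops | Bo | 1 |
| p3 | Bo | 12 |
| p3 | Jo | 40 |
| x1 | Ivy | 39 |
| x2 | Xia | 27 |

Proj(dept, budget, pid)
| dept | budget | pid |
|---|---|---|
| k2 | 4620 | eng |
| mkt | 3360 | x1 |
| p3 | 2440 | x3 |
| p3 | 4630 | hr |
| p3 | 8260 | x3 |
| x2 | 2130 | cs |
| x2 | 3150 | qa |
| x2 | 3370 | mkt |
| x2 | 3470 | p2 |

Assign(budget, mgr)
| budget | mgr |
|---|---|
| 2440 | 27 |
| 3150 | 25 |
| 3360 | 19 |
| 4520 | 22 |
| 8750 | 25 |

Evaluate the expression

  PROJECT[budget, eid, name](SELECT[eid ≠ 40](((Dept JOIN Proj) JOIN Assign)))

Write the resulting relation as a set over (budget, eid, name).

{(2440, 12, Bo), (3150, 27, Xia), (3360, 10, Uma), (3360, 14, Ola), (3360, 2, Ned)}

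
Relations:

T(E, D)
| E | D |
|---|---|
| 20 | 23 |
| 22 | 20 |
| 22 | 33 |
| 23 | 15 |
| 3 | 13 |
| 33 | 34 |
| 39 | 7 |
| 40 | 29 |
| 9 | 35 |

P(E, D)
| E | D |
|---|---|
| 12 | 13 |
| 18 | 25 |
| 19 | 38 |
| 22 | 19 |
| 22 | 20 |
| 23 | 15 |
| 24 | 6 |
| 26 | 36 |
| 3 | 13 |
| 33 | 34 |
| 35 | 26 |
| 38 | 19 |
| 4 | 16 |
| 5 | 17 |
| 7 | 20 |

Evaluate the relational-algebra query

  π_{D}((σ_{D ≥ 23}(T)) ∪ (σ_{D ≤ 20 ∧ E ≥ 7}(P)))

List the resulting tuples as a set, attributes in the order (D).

Filtering on D ≥ 23 leaves {(20, 23), (22, 33), (33, 34), (40, 29), (9, 35)}.
Filtering on D ≤ 20 ∧ E ≥ 7 leaves {(12, 13), (22, 19), (22, 20), (23, 15), (24, 6), (38, 19), (7, 20)}.
Taking the union: {(12, 13), (20, 23), (22, 19), (22, 20), (22, 33), (23, 15), (24, 6), (33, 34), (38, 19), (40, 29), (7, 20), (9, 35)}
π_{D} gives {13, 15, 19, 20, 23, 29, 33, 34, 35, 6} (2 duplicate(s) eliminated).

{13, 15, 19, 20, 23, 29, 33, 34, 35, 6}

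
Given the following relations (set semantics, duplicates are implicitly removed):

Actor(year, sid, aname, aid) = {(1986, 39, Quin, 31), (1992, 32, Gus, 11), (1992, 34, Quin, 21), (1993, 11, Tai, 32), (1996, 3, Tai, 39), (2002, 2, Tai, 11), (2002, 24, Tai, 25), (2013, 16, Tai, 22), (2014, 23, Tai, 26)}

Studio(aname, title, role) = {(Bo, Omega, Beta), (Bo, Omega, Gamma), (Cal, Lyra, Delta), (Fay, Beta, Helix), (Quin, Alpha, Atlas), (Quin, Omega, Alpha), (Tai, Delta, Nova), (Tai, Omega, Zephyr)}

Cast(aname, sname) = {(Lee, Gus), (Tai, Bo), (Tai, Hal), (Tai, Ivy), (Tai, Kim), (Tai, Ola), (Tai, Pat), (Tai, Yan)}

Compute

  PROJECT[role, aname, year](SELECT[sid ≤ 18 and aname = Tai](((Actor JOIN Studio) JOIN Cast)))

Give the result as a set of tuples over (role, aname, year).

{(Nova, Tai, 1993), (Nova, Tai, 1996), (Nova, Tai, 2002), (Nova, Tai, 2013), (Zephyr, Tai, 1993), (Zephyr, Tai, 1996), (Zephyr, Tai, 2002), (Zephyr, Tai, 2013)}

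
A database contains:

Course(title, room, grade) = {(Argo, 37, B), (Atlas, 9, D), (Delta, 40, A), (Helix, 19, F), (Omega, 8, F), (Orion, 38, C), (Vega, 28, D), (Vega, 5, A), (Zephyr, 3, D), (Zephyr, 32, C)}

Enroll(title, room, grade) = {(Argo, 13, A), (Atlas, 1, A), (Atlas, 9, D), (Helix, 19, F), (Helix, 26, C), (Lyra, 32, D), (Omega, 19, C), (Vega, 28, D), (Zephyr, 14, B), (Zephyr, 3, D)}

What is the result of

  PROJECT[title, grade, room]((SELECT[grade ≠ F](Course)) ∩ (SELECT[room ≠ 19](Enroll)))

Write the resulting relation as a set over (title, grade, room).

{(Atlas, D, 9), (Vega, D, 28), (Zephyr, D, 3)}

Selection grade ≠ F: {(Argo, 37, B), (Atlas, 9, D), (Delta, 40, A), (Orion, 38, C), (Vega, 28, D), (Vega, 5, A), (Zephyr, 3, D), (Zephyr, 32, C)}
Selection room ≠ 19: {(Argo, 13, A), (Atlas, 1, A), (Atlas, 9, D), (Helix, 26, C), (Lyra, 32, D), (Vega, 28, D), (Zephyr, 14, B), (Zephyr, 3, D)}
Intersection: {(Argo, 37, B), (Atlas, 9, D), (Delta, 40, A), (Orion, 38, C), (Vega, 28, D), (Vega, 5, A), (Zephyr, 3, D), (Zephyr, 32, C)} with {(Argo, 13, A), (Atlas, 1, A), (Atlas, 9, D), (Helix, 26, C), (Lyra, 32, D), (Vega, 28, D), (Zephyr, 14, B), (Zephyr, 3, D)} → {(Atlas, 9, D), (Vega, 28, D), (Zephyr, 3, D)}
π_{title, grade, room} gives {(Atlas, D, 9), (Vega, D, 28), (Zephyr, D, 3)}.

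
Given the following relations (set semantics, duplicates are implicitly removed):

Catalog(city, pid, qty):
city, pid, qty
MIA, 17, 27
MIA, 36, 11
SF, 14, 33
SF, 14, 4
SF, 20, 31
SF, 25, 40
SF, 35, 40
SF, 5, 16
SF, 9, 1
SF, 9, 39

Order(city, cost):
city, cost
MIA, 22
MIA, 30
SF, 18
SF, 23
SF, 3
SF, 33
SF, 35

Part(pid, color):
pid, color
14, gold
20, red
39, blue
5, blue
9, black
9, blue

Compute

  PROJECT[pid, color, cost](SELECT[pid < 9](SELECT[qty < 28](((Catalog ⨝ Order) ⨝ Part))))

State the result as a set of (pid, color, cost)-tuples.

Natural join on city: {(MIA, 17, 27, 22), (MIA, 17, 27, 30), (MIA, 36, 11, 22), (MIA, 36, 11, 30), (SF, 14, 33, 18), (SF, 14, 33, 23), (SF, 14, 33, 3), (SF, 14, 33, 33), (SF, 14, 33, 35), (SF, 14, 4, 18), (SF, 14, 4, 23), (SF, 14, 4, 3), (SF, 14, 4, 33), (SF, 14, 4, 35), (SF, 20, 31, 18), (SF, 20, 31, 23), (SF, 20, 31, 3), (SF, 20, 31, 33), (SF, 20, 31, 35), (SF, 25, 40, 18), (SF, 25, 40, 23), (SF, 25, 40, 3), (SF, 25, 40, 33), (SF, 25, 40, 35), (SF, 35, 40, 18), (SF, 35, 40, 23), (SF, 35, 40, 3), (SF, 35, 40, 33), (SF, 35, 40, 35), (SF, 5, 16, 18), (SF, 5, 16, 23), (SF, 5, 16, 3), (SF, 5, 16, 33), (SF, 5, 16, 35), (SF, 9, 1, 18), (SF, 9, 1, 23), (SF, 9, 1, 3), (SF, 9, 1, 33), (SF, 9, 1, 35), (SF, 9, 39, 18), (SF, 9, 39, 23), (SF, 9, 39, 3), (SF, 9, 39, 33), (SF, 9, 39, 35)}
Natural join on pid: {(SF, 14, 33, 18, gold), (SF, 14, 33, 23, gold), (SF, 14, 33, 3, gold), (SF, 14, 33, 33, gold), (SF, 14, 33, 35, gold), (SF, 14, 4, 18, gold), (SF, 14, 4, 23, gold), (SF, 14, 4, 3, gold), (SF, 14, 4, 33, gold), (SF, 14, 4, 35, gold), (SF, 20, 31, 18, red), (SF, 20, 31, 23, red), (SF, 20, 31, 3, red), (SF, 20, 31, 33, red), (SF, 20, 31, 35, red), (SF, 5, 16, 18, blue), (SF, 5, 16, 23, blue), (SF, 5, 16, 3, blue), (SF, 5, 16, 33, blue), (SF, 5, 16, 35, blue), (SF, 9, 1, 18, black), (SF, 9, 1, 18, blue), (SF, 9, 1, 23, black), (SF, 9, 1, 23, blue), (SF, 9, 1, 3, black), (SF, 9, 1, 3, blue), (SF, 9, 1, 33, black), (SF, 9, 1, 33, blue), (SF, 9, 1, 35, black), (SF, 9, 1, 35, blue), (SF, 9, 39, 18, black), (SF, 9, 39, 18, blue), (SF, 9, 39, 23, black), (SF, 9, 39, 23, blue), (SF, 9, 39, 3, black), (SF, 9, 39, 3, blue), (SF, 9, 39, 33, black), (SF, 9, 39, 33, blue), (SF, 9, 39, 35, black), (SF, 9, 39, 35, blue)}
σ[qty < 28]: keep tuples satisfying qty < 28 → {(SF, 14, 4, 18, gold), (SF, 14, 4, 23, gold), (SF, 14, 4, 3, gold), (SF, 14, 4, 33, gold), (SF, 14, 4, 35, gold), (SF, 5, 16, 18, blue), (SF, 5, 16, 23, blue), (SF, 5, 16, 3, blue), (SF, 5, 16, 33, blue), (SF, 5, 16, 35, blue), (SF, 9, 1, 18, black), (SF, 9, 1, 18, blue), (SF, 9, 1, 23, black), (SF, 9, 1, 23, blue), (SF, 9, 1, 3, black), (SF, 9, 1, 3, blue), (SF, 9, 1, 33, black), (SF, 9, 1, 33, blue), (SF, 9, 1, 35, black), (SF, 9, 1, 35, blue)}
σ[pid < 9]: keep tuples satisfying pid < 9 → {(SF, 5, 16, 18, blue), (SF, 5, 16, 23, blue), (SF, 5, 16, 3, blue), (SF, 5, 16, 33, blue), (SF, 5, 16, 35, blue)}
Projecting to pid, color, cost: {(5, blue, 18), (5, blue, 23), (5, blue, 3), (5, blue, 33), (5, blue, 35)}

{(5, blue, 18), (5, blue, 23), (5, blue, 3), (5, blue, 33), (5, blue, 35)}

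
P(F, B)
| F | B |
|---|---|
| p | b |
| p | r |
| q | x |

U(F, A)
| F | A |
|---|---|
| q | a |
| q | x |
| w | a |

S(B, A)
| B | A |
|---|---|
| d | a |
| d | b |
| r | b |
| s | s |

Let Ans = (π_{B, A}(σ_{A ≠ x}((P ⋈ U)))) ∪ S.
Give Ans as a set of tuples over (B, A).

{(d, a), (d, b), (r, b), (s, s), (x, a)}

Joining P and U on F yields {(q, x, a), (q, x, x)}.
Filtering on A ≠ x leaves {(q, x, a)}.
Projecting to B, A: {(x, a)}
Taking the union: {(d, a), (d, b), (r, b), (s, s), (x, a)}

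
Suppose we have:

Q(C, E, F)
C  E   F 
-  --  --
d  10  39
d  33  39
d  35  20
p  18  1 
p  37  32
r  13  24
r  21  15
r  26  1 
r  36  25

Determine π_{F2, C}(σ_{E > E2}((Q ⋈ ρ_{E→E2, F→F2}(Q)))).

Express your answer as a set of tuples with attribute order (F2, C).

{(1, p), (1, r), (15, r), (24, r), (39, d)}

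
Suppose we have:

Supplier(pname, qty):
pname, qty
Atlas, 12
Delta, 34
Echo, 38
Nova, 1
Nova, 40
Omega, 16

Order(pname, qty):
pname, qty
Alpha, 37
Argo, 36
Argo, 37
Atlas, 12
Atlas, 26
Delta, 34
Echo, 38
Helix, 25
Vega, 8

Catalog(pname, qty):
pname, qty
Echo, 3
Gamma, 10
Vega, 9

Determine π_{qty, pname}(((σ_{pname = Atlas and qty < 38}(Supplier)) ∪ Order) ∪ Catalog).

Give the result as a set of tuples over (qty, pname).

{(10, Gamma), (12, Atlas), (25, Helix), (26, Atlas), (3, Echo), (34, Delta), (36, Argo), (37, Alpha), (37, Argo), (38, Echo), (8, Vega), (9, Vega)}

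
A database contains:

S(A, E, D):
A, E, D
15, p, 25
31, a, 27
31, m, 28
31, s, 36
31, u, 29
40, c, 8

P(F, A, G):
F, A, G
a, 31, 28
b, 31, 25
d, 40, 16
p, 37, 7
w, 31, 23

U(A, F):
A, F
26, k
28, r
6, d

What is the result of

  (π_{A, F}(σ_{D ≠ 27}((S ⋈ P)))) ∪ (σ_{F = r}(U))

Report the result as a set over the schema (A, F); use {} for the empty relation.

Joining S and P on A yields {(31, a, 27, a, 28), (31, a, 27, b, 25), (31, a, 27, w, 23), (31, m, 28, a, 28), (31, m, 28, b, 25), (31, m, 28, w, 23), (31, s, 36, a, 28), (31, s, 36, b, 25), (31, s, 36, w, 23), (31, u, 29, a, 28), (31, u, 29, b, 25), (31, u, 29, w, 23), (40, c, 8, d, 16)}.
σ[D ≠ 27]: keep tuples satisfying D ≠ 27 → {(31, m, 28, a, 28), (31, m, 28, b, 25), (31, m, 28, w, 23), (31, s, 36, a, 28), (31, s, 36, b, 25), (31, s, 36, w, 23), (31, u, 29, a, 28), (31, u, 29, b, 25), (31, u, 29, w, 23), (40, c, 8, d, 16)}
π_{A, F} gives {(31, a), (31, b), (31, w), (40, d)} (6 duplicate(s) eliminated).
σ[F = r]: keep tuples satisfying F = r → {(28, r)}
Set union of the two operands is {(28, r), (31, a), (31, b), (31, w), (40, d)}.

{(28, r), (31, a), (31, b), (31, w), (40, d)}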